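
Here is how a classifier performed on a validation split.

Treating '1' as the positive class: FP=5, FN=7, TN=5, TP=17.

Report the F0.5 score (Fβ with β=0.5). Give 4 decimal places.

0.7589

Fβ = (1+β²)·TP / ((1+β²)·TP + β²·FN + FP), with β²=1/4
= 1.25·17 / (1.25·17 + 0.25·7 + 5) = 0.7589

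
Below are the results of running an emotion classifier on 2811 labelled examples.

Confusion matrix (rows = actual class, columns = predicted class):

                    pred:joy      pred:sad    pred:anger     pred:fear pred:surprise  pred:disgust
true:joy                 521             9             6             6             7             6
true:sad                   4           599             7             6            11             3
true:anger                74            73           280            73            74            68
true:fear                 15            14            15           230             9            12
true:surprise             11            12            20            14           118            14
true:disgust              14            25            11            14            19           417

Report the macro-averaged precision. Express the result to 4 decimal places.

0.7380

Per-class precision (TP/(TP+FP)):
  joy: TP=521, FP=4+74+15+11+14=118 → 521/639 = 0.81534
  sad: TP=599, FP=9+73+14+12+25=133 → 599/732 = 0.81831
  anger: TP=280, FP=6+7+15+20+11=59 → 280/339 = 0.82596
  fear: TP=230, FP=6+6+73+14+14=113 → 230/343 = 0.67055
  surprise: TP=118, FP=7+11+74+9+19=120 → 118/238 = 0.49580
  disgust: TP=417, FP=6+3+68+12+14=103 → 417/520 = 0.80192
Macro-precision = mean = (0.81534 + 0.81831 + 0.82596 + 0.67055 + 0.49580 + 0.80192) / 6 = 0.7380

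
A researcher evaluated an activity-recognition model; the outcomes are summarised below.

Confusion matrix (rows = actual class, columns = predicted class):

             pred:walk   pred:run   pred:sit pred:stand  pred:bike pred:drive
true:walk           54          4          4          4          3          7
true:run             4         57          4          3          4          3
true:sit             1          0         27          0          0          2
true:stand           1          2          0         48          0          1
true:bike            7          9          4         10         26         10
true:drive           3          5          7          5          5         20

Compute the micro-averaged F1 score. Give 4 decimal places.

Micro-averaging pools counts across classes: ΣTP=232, ΣFP=112, ΣFN=112.
Micro-F1 score = 2·TP/(2·TP+FP+FN) on pooled counts = 0.6744 (equals overall accuracy in single-label multiclass).

0.6744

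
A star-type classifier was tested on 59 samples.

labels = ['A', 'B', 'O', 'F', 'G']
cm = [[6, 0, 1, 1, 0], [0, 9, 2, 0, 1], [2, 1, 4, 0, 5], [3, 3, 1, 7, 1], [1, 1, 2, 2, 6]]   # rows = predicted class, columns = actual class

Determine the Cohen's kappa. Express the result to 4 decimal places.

0.4292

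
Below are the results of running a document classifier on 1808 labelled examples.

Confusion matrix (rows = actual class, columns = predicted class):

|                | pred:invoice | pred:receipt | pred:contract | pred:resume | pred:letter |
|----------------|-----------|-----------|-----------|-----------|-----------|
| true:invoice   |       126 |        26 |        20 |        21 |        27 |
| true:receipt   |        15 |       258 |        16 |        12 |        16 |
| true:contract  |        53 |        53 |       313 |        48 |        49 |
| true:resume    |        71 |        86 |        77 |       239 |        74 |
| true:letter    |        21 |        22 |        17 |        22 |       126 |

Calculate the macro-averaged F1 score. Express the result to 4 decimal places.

0.5739

Per-class F1 score (2·TP/(2·TP+FP+FN)):
  invoice: TP=126, FP=15+53+71+21=160, FN=26+20+21+27=94 → 252/506 = 0.49802
  receipt: TP=258, FP=26+53+86+22=187, FN=15+16+12+16=59 → 516/762 = 0.67717
  contract: TP=313, FP=20+16+77+17=130, FN=53+53+48+49=203 → 626/959 = 0.65276
  resume: TP=239, FP=21+12+48+22=103, FN=71+86+77+74=308 → 478/889 = 0.53768
  letter: TP=126, FP=27+16+49+74=166, FN=21+22+17+22=82 → 252/500 = 0.50400
Macro-F1 score = mean = (0.49802 + 0.67717 + 0.65276 + 0.53768 + 0.50400) / 5 = 0.5739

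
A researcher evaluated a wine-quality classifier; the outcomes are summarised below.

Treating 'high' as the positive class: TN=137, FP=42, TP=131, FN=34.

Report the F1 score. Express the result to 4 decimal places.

Precision = TP/(TP+FP) = 131/173 = 0.7572
Recall = TP/(TP+FN) = 131/165 = 0.7939
F1 = 2·TP/(2·TP+FP+FN) = 262/338 = 0.7751

0.7751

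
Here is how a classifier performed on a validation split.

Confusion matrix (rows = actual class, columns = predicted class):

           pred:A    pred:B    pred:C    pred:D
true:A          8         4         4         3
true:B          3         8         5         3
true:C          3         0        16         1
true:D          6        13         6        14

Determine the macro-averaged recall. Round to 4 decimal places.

Per-class recall (TP/(TP+FN)):
  A: TP=8, FN=4+4+3=11 → 8/19 = 0.42105
  B: TP=8, FN=3+5+3=11 → 8/19 = 0.42105
  C: TP=16, FN=3+0+1=4 → 16/20 = 0.80000
  D: TP=14, FN=6+13+6=25 → 14/39 = 0.35897
Macro-recall = mean = (0.42105 + 0.42105 + 0.80000 + 0.35897) / 4 = 0.5003

0.5003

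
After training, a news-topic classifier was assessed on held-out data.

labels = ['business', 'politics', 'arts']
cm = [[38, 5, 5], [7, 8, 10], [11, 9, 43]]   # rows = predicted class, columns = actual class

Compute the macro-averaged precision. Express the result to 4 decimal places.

0.5981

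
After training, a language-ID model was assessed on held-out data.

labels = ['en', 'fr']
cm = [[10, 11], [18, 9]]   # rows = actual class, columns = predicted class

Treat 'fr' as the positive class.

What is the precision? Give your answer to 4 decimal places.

0.4500

Precision = TP/(TP+FP) = 9/(9+11) = 9/20 = 0.4500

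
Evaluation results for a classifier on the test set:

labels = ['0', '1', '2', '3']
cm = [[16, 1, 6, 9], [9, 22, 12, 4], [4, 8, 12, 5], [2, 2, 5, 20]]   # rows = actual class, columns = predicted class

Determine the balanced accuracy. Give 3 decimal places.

0.518

Balanced accuracy = mean of per-class recall.
  0: recall = 16/32 = 0.5000
  1: recall = 22/47 = 0.4681
  2: recall = 12/29 = 0.4138
  3: recall = 20/29 = 0.6897
Mean = (0.5000 + 0.4681 + 0.4138 + 0.6897) / 4 = 0.518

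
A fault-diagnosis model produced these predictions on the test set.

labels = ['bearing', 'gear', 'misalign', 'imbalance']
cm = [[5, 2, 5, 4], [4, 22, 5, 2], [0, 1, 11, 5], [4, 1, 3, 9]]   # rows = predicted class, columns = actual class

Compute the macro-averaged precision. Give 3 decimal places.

0.539

Per-class precision (TP/(TP+FP)):
  bearing: TP=5, FP=2+5+4=11 → 5/16 = 0.3125
  gear: TP=22, FP=4+5+2=11 → 22/33 = 0.6667
  misalign: TP=11, FP=0+1+5=6 → 11/17 = 0.6471
  imbalance: TP=9, FP=4+1+3=8 → 9/17 = 0.5294
Macro-precision = mean = (0.3125 + 0.6667 + 0.6471 + 0.5294) / 4 = 0.539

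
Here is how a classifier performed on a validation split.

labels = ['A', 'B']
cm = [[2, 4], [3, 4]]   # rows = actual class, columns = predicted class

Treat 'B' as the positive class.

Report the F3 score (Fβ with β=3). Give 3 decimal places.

0.563

Fβ = (1+β²)·TP / ((1+β²)·TP + β²·FN + FP), with β²=9
= 10·4 / (10·4 + 9·3 + 4) = 0.563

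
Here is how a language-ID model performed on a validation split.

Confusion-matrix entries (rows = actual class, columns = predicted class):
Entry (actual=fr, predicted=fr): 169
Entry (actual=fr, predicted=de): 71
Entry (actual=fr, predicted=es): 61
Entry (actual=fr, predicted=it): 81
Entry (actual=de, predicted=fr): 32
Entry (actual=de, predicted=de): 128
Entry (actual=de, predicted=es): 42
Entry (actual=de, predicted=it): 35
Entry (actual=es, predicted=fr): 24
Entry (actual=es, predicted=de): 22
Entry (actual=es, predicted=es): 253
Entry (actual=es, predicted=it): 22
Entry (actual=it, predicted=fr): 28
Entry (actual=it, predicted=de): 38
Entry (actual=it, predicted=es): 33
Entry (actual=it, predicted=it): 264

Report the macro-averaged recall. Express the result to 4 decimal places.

Per-class recall (TP/(TP+FN)):
  fr: TP=169, FN=71+61+81=213 → 169/382 = 0.44241
  de: TP=128, FN=32+42+35=109 → 128/237 = 0.54008
  es: TP=253, FN=24+22+22=68 → 253/321 = 0.78816
  it: TP=264, FN=28+38+33=99 → 264/363 = 0.72727
Macro-recall = mean = (0.44241 + 0.54008 + 0.78816 + 0.72727) / 4 = 0.6245

0.6245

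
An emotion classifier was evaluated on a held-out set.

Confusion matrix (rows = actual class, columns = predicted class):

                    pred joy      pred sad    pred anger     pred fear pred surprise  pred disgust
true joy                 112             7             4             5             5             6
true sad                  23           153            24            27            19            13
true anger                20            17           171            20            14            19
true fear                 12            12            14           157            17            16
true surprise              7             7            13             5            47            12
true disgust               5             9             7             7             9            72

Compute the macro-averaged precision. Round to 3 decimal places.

0.627

Per-class precision (TP/(TP+FP)):
  joy: TP=112, FP=23+20+12+7+5=67 → 112/179 = 0.6257
  sad: TP=153, FP=7+17+12+7+9=52 → 153/205 = 0.7463
  anger: TP=171, FP=4+24+14+13+7=62 → 171/233 = 0.7339
  fear: TP=157, FP=5+27+20+5+7=64 → 157/221 = 0.7104
  surprise: TP=47, FP=5+19+14+17+9=64 → 47/111 = 0.4234
  disgust: TP=72, FP=6+13+19+16+12=66 → 72/138 = 0.5217
Macro-precision = mean = (0.6257 + 0.7463 + 0.7339 + 0.7104 + 0.4234 + 0.5217) / 6 = 0.627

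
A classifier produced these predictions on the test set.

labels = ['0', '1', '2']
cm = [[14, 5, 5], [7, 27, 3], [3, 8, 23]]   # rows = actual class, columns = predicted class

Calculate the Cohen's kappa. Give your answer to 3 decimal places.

0.502

Observed agreement pₒ = trace/N = 64/95 = 0.6737
Expected agreement pₑ = Σ (rowᵢ·colᵢ)/N² = (24·24 + 37·40 + 34·31)/95² = 0.3446
κ = (pₒ − pₑ)/(1 − pₑ) = (0.6737 − 0.3446)/(1 − 0.3446) = 0.502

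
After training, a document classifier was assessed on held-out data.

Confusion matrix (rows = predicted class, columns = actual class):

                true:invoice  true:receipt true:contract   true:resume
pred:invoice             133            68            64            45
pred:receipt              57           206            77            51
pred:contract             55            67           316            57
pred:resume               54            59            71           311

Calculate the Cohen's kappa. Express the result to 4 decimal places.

0.4215

Observed agreement pₒ = trace/N = 966/1691 = 0.57126
Expected agreement pₑ = Σ (rowᵢ·colᵢ)/N² = (299·310 + 400·391 + 528·495 + 464·495)/1691² = 0.25883
κ = (pₒ − pₑ)/(1 − pₑ) = (0.57126 − 0.25883)/(1 − 0.25883) = 0.4215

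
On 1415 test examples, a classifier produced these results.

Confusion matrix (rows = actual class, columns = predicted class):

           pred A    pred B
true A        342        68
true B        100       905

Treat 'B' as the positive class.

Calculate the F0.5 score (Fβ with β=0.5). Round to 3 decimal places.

0.924

Fβ = (1+β²)·TP / ((1+β²)·TP + β²·FN + FP), with β²=1/4
= 1.25·905 / (1.25·905 + 0.25·100 + 68) = 0.924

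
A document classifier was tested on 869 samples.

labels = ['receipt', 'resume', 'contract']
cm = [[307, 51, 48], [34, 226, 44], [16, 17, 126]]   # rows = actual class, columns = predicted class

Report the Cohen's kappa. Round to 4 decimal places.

Observed agreement pₒ = trace/N = 659/869 = 0.75834
Expected agreement pₑ = Σ (rowᵢ·colᵢ)/N² = (406·357 + 304·294 + 159·218)/869² = 0.35619
κ = (pₒ − pₑ)/(1 − pₑ) = (0.75834 − 0.35619)/(1 − 0.35619) = 0.6246

0.6246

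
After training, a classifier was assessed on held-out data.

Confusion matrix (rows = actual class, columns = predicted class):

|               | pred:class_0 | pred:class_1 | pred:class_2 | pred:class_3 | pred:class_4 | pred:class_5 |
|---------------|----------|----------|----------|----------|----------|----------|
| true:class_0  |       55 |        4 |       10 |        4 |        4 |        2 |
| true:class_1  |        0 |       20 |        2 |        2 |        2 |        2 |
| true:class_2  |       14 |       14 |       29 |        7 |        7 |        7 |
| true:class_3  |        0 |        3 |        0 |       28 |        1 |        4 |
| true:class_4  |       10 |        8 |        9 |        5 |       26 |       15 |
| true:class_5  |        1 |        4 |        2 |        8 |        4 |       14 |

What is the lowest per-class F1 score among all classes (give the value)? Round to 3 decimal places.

Per-class F1 score (2·TP/(2·TP+FP+FN)):
  class_0: TP=55, FP=0+14+0+10+1=25, FN=4+10+4+4+2=24 → 110/159 = 0.6918
  class_1: TP=20, FP=4+14+3+8+4=33, FN=0+2+2+2+2=8 → 40/81 = 0.4938
  class_2: TP=29, FP=10+2+0+9+2=23, FN=14+14+7+7+7=49 → 58/130 = 0.4462
  class_3: TP=28, FP=4+2+7+5+8=26, FN=0+3+0+1+4=8 → 56/90 = 0.6222
  class_4: TP=26, FP=4+2+7+1+4=18, FN=10+8+9+5+15=47 → 52/117 = 0.4444
  class_5: TP=14, FP=2+2+7+4+15=30, FN=1+4+2+8+4=19 → 28/77 = 0.3636
Lowest is class 'class_5' with F1 score = 0.364.

0.364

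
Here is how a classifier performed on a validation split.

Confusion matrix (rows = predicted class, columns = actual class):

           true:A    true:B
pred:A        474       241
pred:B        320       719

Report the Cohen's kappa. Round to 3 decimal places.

0.349

Observed agreement pₒ = trace/N = 1193/1754 = 0.6802
Expected agreement pₑ = Σ (rowᵢ·colᵢ)/N² = (794·715 + 960·1039)/1754² = 0.5087
κ = (pₒ − pₑ)/(1 − pₑ) = (0.6802 − 0.5087)/(1 − 0.5087) = 0.349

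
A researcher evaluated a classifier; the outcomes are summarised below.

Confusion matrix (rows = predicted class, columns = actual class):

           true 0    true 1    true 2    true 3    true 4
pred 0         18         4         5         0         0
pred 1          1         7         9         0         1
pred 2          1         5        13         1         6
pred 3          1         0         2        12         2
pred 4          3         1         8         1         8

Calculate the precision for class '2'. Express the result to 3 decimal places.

precision = TP/(TP+FP).
2: TP=13, FP=1+5+1+6=13 → 13/26 = 0.5000

0.500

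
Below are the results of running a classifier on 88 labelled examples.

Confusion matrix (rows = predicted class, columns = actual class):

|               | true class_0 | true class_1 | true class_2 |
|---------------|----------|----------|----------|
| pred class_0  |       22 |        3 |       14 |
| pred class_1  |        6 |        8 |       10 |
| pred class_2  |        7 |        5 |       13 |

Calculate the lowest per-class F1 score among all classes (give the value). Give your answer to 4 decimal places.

Per-class F1 score (2·TP/(2·TP+FP+FN)):
  class_0: TP=22, FP=3+14=17, FN=6+7=13 → 44/74 = 0.59459
  class_1: TP=8, FP=6+10=16, FN=3+5=8 → 16/40 = 0.40000
  class_2: TP=13, FP=7+5=12, FN=14+10=24 → 26/62 = 0.41935
Lowest is class 'class_1' with F1 score = 0.4000.

0.4000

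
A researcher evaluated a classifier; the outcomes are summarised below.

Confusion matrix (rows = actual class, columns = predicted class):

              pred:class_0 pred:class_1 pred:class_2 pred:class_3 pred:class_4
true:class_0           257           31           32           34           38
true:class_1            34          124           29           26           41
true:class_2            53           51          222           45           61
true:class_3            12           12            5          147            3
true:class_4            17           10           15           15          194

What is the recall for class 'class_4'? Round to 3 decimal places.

0.773

Take TP from the diagonal, FP from the rest of the 'class_4' prediction marginal, FN from the rest of the 'class_4' actual marginal.
recall = TP/(TP+FN).
class_4: TP=194, FN=17+10+15+15=57 → 194/251 = 0.7729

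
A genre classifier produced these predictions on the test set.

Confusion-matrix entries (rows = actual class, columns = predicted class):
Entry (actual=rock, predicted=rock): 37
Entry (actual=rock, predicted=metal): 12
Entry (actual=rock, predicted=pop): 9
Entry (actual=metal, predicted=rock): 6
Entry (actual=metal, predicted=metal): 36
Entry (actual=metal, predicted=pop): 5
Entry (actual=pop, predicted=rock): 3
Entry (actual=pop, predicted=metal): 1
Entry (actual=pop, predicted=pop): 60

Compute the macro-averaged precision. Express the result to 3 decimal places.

Per-class precision (TP/(TP+FP)):
  rock: TP=37, FP=6+3=9 → 37/46 = 0.8043
  metal: TP=36, FP=12+1=13 → 36/49 = 0.7347
  pop: TP=60, FP=9+5=14 → 60/74 = 0.8108
Macro-precision = mean = (0.8043 + 0.7347 + 0.8108) / 3 = 0.783

0.783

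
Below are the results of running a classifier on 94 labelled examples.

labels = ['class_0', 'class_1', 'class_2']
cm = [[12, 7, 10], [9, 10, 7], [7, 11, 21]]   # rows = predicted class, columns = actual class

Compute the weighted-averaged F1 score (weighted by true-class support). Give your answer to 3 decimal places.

0.456

Per-class F1 score (2·TP/(2·TP+FP+FN)):
  class_0: TP=12, FP=7+10=17, FN=9+7=16 → 24/57 = 0.4211
  class_1: TP=10, FP=9+7=16, FN=7+11=18 → 20/54 = 0.3704
  class_2: TP=21, FP=7+11=18, FN=10+7=17 → 42/77 = 0.5455
Weighted-F1 score = Σ (supportᵢ/N)·F1 scoreᵢ with N=94: (28/94)·0.4211 + (28/94)·0.3704 + (38/94)·0.5455 = 0.456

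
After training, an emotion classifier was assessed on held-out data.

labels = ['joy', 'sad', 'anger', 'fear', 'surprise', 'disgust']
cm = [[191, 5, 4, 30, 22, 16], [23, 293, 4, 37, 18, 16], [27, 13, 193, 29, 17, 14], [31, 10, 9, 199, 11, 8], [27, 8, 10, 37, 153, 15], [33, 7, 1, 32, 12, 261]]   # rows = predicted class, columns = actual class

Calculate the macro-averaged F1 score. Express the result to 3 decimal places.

0.705

Per-class F1 score (2·TP/(2·TP+FP+FN)):
  joy: TP=191, FP=5+4+30+22+16=77, FN=23+27+31+27+33=141 → 382/600 = 0.6367
  sad: TP=293, FP=23+4+37+18+16=98, FN=5+13+10+8+7=43 → 586/727 = 0.8061
  anger: TP=193, FP=27+13+29+17+14=100, FN=4+4+9+10+1=28 → 386/514 = 0.7510
  fear: TP=199, FP=31+10+9+11+8=69, FN=30+37+29+37+32=165 → 398/632 = 0.6297
  surprise: TP=153, FP=27+8+10+37+15=97, FN=22+18+17+11+12=80 → 306/483 = 0.6335
  disgust: TP=261, FP=33+7+1+32+12=85, FN=16+16+14+8+15=69 → 522/676 = 0.7722
Macro-F1 score = mean = (0.6367 + 0.8061 + 0.7510 + 0.6297 + 0.6335 + 0.7722) / 6 = 0.705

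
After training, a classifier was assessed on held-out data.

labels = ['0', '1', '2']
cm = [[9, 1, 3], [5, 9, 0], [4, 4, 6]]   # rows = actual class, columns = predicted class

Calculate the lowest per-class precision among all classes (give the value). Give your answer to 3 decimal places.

0.500

Per-class precision (TP/(TP+FP)):
  0: TP=9, FP=5+4=9 → 9/18 = 0.5000
  1: TP=9, FP=1+4=5 → 9/14 = 0.6429
  2: TP=6, FP=3+0=3 → 6/9 = 0.6667
Lowest is class '0' with precision = 0.500.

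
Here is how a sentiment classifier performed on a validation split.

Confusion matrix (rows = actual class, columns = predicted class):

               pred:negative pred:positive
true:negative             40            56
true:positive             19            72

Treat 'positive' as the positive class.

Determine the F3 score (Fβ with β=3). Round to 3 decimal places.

0.760

Fβ = (1+β²)·TP / ((1+β²)·TP + β²·FN + FP), with β²=9
= 10·72 / (10·72 + 9·19 + 56) = 0.760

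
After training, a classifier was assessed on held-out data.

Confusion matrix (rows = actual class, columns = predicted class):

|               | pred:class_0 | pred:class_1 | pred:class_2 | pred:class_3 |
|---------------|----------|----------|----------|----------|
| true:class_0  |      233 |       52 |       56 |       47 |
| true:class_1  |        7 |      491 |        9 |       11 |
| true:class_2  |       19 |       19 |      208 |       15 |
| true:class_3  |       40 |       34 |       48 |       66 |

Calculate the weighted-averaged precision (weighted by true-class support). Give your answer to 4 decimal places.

Per-class precision (TP/(TP+FP)):
  class_0: TP=233, FP=7+19+40=66 → 233/299 = 0.77926
  class_1: TP=491, FP=52+19+34=105 → 491/596 = 0.82383
  class_2: TP=208, FP=56+9+48=113 → 208/321 = 0.64798
  class_3: TP=66, FP=47+11+15=73 → 66/139 = 0.47482
Weighted-precision = Σ (supportᵢ/N)·precisionᵢ with N=1355: (388/1355)·0.77926 + (518/1355)·0.82383 + (261/1355)·0.64798 + (188/1355)·0.47482 = 0.7288

0.7288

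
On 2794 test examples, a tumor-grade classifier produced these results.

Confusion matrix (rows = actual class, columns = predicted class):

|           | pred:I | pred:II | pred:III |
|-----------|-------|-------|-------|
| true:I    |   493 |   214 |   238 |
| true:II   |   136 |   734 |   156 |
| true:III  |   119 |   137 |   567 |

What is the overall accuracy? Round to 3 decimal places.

0.642

Accuracy = trace / total = (493+734+567=1794) / 2794 = 1794/2794 = 0.642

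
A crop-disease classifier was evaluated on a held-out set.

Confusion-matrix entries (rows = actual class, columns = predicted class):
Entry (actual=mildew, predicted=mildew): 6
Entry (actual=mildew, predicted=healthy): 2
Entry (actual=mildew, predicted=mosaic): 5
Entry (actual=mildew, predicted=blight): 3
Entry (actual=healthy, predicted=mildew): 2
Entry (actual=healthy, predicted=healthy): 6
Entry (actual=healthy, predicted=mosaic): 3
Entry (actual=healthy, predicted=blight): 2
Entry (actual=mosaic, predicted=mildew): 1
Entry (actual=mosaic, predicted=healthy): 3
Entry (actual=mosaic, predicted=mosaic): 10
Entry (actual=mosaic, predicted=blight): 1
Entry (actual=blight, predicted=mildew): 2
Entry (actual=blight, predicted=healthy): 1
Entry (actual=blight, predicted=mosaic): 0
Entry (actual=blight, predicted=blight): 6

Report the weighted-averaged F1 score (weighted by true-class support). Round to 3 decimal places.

Per-class F1 score (2·TP/(2·TP+FP+FN)):
  mildew: TP=6, FP=2+1+2=5, FN=2+5+3=10 → 12/27 = 0.4444
  healthy: TP=6, FP=2+3+1=6, FN=2+3+2=7 → 12/25 = 0.4800
  mosaic: TP=10, FP=5+3+0=8, FN=1+3+1=5 → 20/33 = 0.6061
  blight: TP=6, FP=3+2+1=6, FN=2+1+0=3 → 12/21 = 0.5714
Weighted-F1 score = Σ (supportᵢ/N)·F1 scoreᵢ with N=53: (16/53)·0.4444 + (13/53)·0.4800 + (15/53)·0.6061 + (9/53)·0.5714 = 0.520

0.520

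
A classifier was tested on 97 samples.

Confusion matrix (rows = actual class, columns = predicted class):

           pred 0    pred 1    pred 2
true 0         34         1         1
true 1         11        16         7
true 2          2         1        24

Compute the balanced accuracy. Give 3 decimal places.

Balanced accuracy = mean of per-class recall.
  0: recall = 34/36 = 0.9444
  1: recall = 16/34 = 0.4706
  2: recall = 24/27 = 0.8889
Mean = (0.9444 + 0.4706 + 0.8889) / 3 = 0.768

0.768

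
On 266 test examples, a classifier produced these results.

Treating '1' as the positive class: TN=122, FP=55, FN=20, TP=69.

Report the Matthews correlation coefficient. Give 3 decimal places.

0.439

MCC = (TP·TN − FP·FN) / √((TP+FP)(TP+FN)(TN+FP)(TN+FN))
Numerator = 69·122 − 55·20 = 7318
Denominator = √(124·89·177·142) = √277378824 = 16654.6938
MCC = 7318 / 16654.6938 = 0.439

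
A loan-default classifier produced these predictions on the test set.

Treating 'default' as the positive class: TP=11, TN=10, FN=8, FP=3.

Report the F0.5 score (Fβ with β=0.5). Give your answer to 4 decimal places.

Fβ = (1+β²)·TP / ((1+β²)·TP + β²·FN + FP), with β²=1/4
= 1.25·11 / (1.25·11 + 0.25·8 + 3) = 0.7333

0.7333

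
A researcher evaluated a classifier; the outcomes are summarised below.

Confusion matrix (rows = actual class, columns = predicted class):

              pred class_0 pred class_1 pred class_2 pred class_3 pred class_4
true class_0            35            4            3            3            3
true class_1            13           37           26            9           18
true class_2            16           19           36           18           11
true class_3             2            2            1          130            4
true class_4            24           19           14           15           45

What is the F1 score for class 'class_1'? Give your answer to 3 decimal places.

0.402

One-vs-rest for 'class_1': TP = diagonal; FP = other classes predicted 'class_1'; FN = 'class_1' predicted as other.
F1 score = 2·TP/(2·TP+FP+FN).
class_1: TP=37, FP=4+19+2+19=44, FN=13+26+9+18=66 → 74/184 = 0.4022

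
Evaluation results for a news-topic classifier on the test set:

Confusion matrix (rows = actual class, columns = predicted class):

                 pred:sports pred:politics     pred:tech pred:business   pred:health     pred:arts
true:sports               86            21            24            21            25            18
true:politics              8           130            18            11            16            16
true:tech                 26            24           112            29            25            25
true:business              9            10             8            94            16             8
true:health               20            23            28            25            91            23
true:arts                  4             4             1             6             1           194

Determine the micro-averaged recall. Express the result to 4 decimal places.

0.5892

Micro-averaging pools counts across classes: ΣTP=707, ΣFP=493, ΣFN=493.
Micro-recall = TP/(TP+FN) on pooled counts = 0.5892 (equals overall accuracy in single-label multiclass).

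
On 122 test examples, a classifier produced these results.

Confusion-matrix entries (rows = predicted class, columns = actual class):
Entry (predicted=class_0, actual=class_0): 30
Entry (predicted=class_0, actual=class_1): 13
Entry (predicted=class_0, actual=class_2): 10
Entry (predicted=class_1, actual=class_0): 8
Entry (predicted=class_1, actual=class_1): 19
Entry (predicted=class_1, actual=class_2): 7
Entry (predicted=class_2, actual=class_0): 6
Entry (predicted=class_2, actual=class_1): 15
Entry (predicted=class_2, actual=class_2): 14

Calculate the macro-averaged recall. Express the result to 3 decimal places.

Per-class recall (TP/(TP+FN)):
  class_0: TP=30, FN=8+6=14 → 30/44 = 0.6818
  class_1: TP=19, FN=13+15=28 → 19/47 = 0.4043
  class_2: TP=14, FN=10+7=17 → 14/31 = 0.4516
Macro-recall = mean = (0.6818 + 0.4043 + 0.4516) / 3 = 0.513

0.513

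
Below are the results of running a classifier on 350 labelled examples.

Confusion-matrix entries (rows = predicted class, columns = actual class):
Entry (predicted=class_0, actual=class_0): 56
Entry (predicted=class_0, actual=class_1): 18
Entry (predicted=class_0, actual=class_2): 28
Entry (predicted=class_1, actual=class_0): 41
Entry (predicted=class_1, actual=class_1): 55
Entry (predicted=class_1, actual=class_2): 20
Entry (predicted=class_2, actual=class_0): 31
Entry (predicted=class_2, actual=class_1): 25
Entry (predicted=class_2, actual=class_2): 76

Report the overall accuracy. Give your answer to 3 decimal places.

Accuracy = trace / total = (56+55+76=187) / 350 = 187/350 = 0.534

0.534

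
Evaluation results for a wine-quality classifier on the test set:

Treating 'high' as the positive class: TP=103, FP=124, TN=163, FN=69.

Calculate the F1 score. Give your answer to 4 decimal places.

Precision = TP/(TP+FP) = 103/227 = 0.4537
Recall = TP/(TP+FN) = 103/172 = 0.5988
F1 = 2·TP/(2·TP+FP+FN) = 206/399 = 0.5163

0.5163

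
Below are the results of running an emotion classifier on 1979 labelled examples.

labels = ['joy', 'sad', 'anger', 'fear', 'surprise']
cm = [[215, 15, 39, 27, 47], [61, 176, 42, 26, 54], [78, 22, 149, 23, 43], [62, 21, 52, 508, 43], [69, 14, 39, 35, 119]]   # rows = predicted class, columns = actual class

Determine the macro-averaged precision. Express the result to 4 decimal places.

Per-class precision (TP/(TP+FP)):
  joy: TP=215, FP=15+39+27+47=128 → 215/343 = 0.62682
  sad: TP=176, FP=61+42+26+54=183 → 176/359 = 0.49025
  anger: TP=149, FP=78+22+23+43=166 → 149/315 = 0.47302
  fear: TP=508, FP=62+21+52+43=178 → 508/686 = 0.74052
  surprise: TP=119, FP=69+14+39+35=157 → 119/276 = 0.43116
Macro-precision = mean = (0.62682 + 0.49025 + 0.47302 + 0.74052 + 0.43116) / 5 = 0.5524

0.5524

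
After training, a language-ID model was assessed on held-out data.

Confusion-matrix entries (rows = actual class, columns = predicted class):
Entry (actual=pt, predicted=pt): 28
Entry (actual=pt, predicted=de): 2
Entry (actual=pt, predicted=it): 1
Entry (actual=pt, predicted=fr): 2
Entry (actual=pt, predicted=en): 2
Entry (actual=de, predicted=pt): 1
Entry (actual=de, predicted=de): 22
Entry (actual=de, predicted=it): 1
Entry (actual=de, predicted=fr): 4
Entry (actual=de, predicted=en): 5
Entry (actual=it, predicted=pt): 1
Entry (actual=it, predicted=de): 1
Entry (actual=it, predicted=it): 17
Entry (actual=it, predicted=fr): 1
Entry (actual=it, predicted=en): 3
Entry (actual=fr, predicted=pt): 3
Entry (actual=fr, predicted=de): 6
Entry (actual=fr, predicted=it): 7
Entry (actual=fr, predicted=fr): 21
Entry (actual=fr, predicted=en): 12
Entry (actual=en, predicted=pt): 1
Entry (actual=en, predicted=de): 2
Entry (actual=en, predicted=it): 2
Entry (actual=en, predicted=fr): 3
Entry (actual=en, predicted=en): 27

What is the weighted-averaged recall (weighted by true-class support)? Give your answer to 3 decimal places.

0.657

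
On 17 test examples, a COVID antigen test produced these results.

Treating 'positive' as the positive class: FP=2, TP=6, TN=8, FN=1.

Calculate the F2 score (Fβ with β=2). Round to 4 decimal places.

Fβ = (1+β²)·TP / ((1+β²)·TP + β²·FN + FP), with β²=4
= 5·6 / (5·6 + 4·1 + 2) = 0.8333

0.8333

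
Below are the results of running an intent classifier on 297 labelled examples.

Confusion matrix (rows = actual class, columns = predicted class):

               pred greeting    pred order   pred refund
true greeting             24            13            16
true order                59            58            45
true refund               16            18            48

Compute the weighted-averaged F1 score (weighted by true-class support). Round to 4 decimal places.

Per-class F1 score (2·TP/(2·TP+FP+FN)):
  greeting: TP=24, FP=59+16=75, FN=13+16=29 → 48/152 = 0.31579
  order: TP=58, FP=13+18=31, FN=59+45=104 → 116/251 = 0.46215
  refund: TP=48, FP=16+45=61, FN=16+18=34 → 96/191 = 0.50262
Weighted-F1 score = Σ (supportᵢ/N)·F1 scoreᵢ with N=297: (53/297)·0.31579 + (162/297)·0.46215 + (82/297)·0.50262 = 0.4472

0.4472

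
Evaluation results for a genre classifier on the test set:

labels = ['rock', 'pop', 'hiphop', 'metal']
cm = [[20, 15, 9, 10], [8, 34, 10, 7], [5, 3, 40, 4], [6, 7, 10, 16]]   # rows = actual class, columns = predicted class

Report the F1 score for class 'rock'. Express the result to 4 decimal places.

Take TP from the diagonal, FP from the rest of the 'rock' prediction marginal, FN from the rest of the 'rock' actual marginal.
F1 score = 2·TP/(2·TP+FP+FN).
rock: TP=20, FP=8+5+6=19, FN=15+9+10=34 → 40/93 = 0.43011

0.4301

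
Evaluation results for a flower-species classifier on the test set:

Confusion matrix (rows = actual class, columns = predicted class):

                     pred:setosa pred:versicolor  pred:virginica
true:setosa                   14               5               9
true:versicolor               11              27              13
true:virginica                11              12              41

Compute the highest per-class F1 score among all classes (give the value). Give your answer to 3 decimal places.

0.646

Per-class F1 score (2·TP/(2·TP+FP+FN)):
  setosa: TP=14, FP=11+11=22, FN=5+9=14 → 28/64 = 0.4375
  versicolor: TP=27, FP=5+12=17, FN=11+13=24 → 54/95 = 0.5684
  virginica: TP=41, FP=9+13=22, FN=11+12=23 → 82/127 = 0.6457
Highest is class 'virginica' with F1 score = 0.646.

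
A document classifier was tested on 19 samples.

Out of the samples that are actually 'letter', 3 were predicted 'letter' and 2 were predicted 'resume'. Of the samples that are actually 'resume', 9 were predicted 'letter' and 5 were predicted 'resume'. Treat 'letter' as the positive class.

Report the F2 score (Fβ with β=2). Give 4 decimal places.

0.4688

Fβ = (1+β²)·TP / ((1+β²)·TP + β²·FN + FP), with β²=4
= 5·3 / (5·3 + 4·2 + 9) = 0.4688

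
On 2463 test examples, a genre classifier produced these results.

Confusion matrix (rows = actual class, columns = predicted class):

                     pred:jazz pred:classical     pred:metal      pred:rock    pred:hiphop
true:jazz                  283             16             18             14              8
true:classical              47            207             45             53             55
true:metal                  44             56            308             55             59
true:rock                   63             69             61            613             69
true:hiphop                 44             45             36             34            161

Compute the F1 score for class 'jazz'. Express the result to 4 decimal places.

0.6902

F1 score = 2·TP/(2·TP+FP+FN).
jazz: TP=283, FP=47+44+63+44=198, FN=16+18+14+8=56 → 566/820 = 0.69024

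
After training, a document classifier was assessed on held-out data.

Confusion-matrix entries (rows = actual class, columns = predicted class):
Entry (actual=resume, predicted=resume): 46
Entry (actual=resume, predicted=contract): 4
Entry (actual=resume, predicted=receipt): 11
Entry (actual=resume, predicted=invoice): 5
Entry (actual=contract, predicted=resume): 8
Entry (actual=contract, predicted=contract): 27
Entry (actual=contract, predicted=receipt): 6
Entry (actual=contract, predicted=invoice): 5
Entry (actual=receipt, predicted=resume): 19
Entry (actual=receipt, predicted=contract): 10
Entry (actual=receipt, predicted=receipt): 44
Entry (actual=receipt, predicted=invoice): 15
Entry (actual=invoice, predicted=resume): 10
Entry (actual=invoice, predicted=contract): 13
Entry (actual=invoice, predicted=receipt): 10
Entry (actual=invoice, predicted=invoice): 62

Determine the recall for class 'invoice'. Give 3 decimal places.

0.653

Take TP from the diagonal, FP from the rest of the 'invoice' prediction marginal, FN from the rest of the 'invoice' actual marginal.
recall = TP/(TP+FN).
invoice: TP=62, FN=10+13+10=33 → 62/95 = 0.6526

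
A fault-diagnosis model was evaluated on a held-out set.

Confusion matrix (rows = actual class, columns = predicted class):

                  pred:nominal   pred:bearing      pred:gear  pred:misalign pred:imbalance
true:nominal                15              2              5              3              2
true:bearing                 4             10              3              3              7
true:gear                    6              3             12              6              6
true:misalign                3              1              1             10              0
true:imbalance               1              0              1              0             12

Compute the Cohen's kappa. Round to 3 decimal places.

Observed agreement pₒ = trace/N = 59/116 = 0.5086
Expected agreement pₑ = Σ (rowᵢ·colᵢ)/N² = (27·29 + 27·16 + 33·22 + 15·22 + 14·27)/116² = 0.1969
κ = (pₒ − pₑ)/(1 − pₑ) = (0.5086 − 0.1969)/(1 − 0.1969) = 0.388

0.388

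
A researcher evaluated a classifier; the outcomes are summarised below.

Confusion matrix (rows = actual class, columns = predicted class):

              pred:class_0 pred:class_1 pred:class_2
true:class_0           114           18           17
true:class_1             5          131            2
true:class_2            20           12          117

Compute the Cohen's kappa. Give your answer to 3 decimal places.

0.746

Observed agreement pₒ = trace/N = 362/436 = 0.8303
Expected agreement pₑ = Σ (rowᵢ·colᵢ)/N² = (149·139 + 138·161 + 149·136)/436² = 0.3324
κ = (pₒ − pₑ)/(1 − pₑ) = (0.8303 − 0.3324)/(1 − 0.3324) = 0.746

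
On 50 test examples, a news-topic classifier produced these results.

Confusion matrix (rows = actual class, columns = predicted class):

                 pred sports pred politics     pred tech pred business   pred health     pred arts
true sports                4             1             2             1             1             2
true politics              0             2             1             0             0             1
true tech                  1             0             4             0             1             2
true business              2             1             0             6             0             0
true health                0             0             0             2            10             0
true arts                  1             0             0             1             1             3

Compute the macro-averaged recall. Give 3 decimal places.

0.561

Per-class recall (TP/(TP+FN)):
  sports: TP=4, FN=1+2+1+1+2=7 → 4/11 = 0.3636
  politics: TP=2, FN=0+1+0+0+1=2 → 2/4 = 0.5000
  tech: TP=4, FN=1+0+0+1+2=4 → 4/8 = 0.5000
  business: TP=6, FN=2+1+0+0+0=3 → 6/9 = 0.6667
  health: TP=10, FN=0+0+0+2+0=2 → 10/12 = 0.8333
  arts: TP=3, FN=1+0+0+1+1=3 → 3/6 = 0.5000
Macro-recall = mean = (0.3636 + 0.5000 + 0.5000 + 0.6667 + 0.8333 + 0.5000) / 6 = 0.561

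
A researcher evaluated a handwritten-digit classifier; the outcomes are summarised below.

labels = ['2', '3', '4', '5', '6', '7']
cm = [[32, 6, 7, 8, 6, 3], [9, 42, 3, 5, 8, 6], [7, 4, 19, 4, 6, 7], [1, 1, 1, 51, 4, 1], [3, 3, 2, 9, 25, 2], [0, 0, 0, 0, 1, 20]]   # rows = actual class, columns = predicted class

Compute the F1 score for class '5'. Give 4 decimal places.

Treat '5' as positive and all other classes as negative.
F1 score = 2·TP/(2·TP+FP+FN).
5: TP=51, FP=8+5+4+9+0=26, FN=1+1+1+4+1=8 → 102/136 = 0.75000

0.7500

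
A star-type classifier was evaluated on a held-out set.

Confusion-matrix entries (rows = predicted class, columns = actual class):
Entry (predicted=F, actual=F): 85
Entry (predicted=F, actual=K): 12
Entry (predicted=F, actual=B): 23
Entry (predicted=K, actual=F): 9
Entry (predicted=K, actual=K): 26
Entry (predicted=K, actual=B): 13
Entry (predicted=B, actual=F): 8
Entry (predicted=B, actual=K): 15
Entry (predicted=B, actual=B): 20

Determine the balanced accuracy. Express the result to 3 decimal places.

Balanced accuracy = mean of per-class recall.
  F: recall = 85/102 = 0.8333
  K: recall = 26/53 = 0.4906
  B: recall = 20/56 = 0.3571
Mean = (0.8333 + 0.4906 + 0.3571) / 3 = 0.560

0.560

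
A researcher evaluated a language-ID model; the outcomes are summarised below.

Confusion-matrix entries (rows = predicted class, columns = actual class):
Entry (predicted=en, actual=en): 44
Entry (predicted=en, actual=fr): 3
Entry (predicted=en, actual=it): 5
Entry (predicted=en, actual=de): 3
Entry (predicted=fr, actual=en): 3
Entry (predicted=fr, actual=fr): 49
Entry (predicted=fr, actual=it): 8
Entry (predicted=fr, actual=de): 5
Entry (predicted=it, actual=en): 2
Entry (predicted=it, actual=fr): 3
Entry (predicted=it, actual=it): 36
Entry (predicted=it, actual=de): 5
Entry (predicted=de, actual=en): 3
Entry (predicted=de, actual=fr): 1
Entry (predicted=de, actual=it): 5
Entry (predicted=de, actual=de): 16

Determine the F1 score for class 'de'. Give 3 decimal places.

0.593

F1 score = 2·TP/(2·TP+FP+FN).
de: TP=16, FP=3+1+5=9, FN=3+5+5=13 → 32/54 = 0.5926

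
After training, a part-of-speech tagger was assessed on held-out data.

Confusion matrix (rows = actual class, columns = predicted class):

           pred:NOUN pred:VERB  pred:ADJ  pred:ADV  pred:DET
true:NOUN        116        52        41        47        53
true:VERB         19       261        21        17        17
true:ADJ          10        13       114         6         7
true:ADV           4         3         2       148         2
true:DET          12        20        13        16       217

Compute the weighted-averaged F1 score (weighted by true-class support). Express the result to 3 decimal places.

Per-class F1 score (2·TP/(2·TP+FP+FN)):
  NOUN: TP=116, FP=19+10+4+12=45, FN=52+41+47+53=193 → 232/470 = 0.4936
  VERB: TP=261, FP=52+13+3+20=88, FN=19+21+17+17=74 → 522/684 = 0.7632
  ADJ: TP=114, FP=41+21+2+13=77, FN=10+13+6+7=36 → 228/341 = 0.6686
  ADV: TP=148, FP=47+17+6+16=86, FN=4+3+2+2=11 → 296/393 = 0.7532
  DET: TP=217, FP=53+17+7+2=79, FN=12+20+13+16=61 → 434/574 = 0.7561
Weighted-F1 score = Σ (supportᵢ/N)·F1 scoreᵢ with N=1231: (309/1231)·0.4936 + (335/1231)·0.7632 + (150/1231)·0.6686 + (159/1231)·0.7532 + (278/1231)·0.7561 = 0.681

0.681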